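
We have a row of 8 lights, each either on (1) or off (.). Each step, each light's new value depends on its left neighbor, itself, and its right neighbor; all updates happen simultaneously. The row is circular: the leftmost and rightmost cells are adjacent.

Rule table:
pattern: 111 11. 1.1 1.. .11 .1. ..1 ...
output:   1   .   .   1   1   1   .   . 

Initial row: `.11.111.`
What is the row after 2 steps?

.1..11.1
.11.1..1

.11.1..1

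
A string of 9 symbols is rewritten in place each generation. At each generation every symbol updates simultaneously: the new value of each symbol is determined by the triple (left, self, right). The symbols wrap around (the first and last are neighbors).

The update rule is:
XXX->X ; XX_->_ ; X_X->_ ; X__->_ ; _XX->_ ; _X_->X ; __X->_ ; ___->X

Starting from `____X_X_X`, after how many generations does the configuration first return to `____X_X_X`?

2

_XX_X_X_X
____X_X_X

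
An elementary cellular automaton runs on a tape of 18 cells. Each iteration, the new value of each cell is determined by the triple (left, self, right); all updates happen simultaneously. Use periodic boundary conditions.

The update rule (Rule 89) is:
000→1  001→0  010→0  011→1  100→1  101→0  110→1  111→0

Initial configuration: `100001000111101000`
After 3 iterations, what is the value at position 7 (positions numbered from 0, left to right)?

iteration 1: 011100110100100110
iteration 2: 010110110010010111
iteration 3: 000110111001000101
position 7 holds 1

1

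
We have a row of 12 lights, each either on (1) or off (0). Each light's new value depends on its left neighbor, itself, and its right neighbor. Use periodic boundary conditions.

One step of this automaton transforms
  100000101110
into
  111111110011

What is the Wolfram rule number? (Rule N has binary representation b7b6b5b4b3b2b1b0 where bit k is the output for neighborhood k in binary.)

position 9: 111 → 0  (bit 7 = 0)
position 10: 110 → 1  (bit 6 = 1)
position 7: 101 → 1  (bit 5 = 1)
position 1: 100 → 1  (bit 4 = 1)
position 8: 011 → 0  (bit 3 = 0)
position 0: 010 → 1  (bit 2 = 1)
position 5: 001 → 1  (bit 1 = 1)
position 2: 000 → 1  (bit 0 = 1)
bits b7..b0 = 01110111 = 119

119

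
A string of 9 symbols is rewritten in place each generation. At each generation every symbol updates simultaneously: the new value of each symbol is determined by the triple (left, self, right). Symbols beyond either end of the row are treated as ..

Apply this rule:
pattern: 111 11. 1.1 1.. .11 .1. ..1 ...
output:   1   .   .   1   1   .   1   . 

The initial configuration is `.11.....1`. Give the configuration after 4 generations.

generation 1: 11.1...1.
generation 2: 1...1.1.1
generation 3: .1.1.....
generation 4: 1...1....

1...1....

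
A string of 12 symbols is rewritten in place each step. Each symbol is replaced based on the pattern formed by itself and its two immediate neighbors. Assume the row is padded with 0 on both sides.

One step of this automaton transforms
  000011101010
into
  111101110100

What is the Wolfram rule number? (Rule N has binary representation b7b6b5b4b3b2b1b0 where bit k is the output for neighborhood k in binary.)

227

position 5: 111 → 1  (bit 7 = 1)
position 6: 110 → 1  (bit 6 = 1)
position 7: 101 → 1  (bit 5 = 1)
position 11: 100 → 0  (bit 4 = 0)
position 4: 011 → 0  (bit 3 = 0)
position 8: 010 → 0  (bit 2 = 0)
position 3: 001 → 1  (bit 1 = 1)
position 0: 000 → 1  (bit 0 = 1)
bits b7..b0 = 11100011 = 227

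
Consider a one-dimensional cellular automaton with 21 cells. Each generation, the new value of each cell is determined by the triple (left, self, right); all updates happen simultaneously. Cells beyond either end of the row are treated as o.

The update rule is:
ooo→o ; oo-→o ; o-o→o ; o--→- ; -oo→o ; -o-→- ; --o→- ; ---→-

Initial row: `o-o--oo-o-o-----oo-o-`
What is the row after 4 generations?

generation 1: oo---ooo-o------ooo-o
generation 2: oo---oooo-------ooooo
generation 3: oo---oooo-------ooooo  (fixed point — unchanged through generation 4)

oo---oooo-------ooooo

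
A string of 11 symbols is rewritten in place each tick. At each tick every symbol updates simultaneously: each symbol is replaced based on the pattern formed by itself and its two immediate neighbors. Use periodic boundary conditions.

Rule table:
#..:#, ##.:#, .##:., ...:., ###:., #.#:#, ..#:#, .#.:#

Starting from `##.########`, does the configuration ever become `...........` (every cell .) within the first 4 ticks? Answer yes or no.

tick 1: .##........
tick 2: #.##.......
tick 3: ##.##.....#
tick 4: .##.##...#.
tick 4 is .##.##...#., still not uniform .

no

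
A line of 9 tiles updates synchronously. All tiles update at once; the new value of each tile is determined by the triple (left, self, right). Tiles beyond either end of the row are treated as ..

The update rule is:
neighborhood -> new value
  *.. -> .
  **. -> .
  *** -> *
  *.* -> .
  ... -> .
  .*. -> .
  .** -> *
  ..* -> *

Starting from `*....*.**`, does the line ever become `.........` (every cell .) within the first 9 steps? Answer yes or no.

....*..*.
...*..*..
..*..*...
.*..*....
*..*.....
..*......
.*.......
*........
.........
all cells are . at step 9

yes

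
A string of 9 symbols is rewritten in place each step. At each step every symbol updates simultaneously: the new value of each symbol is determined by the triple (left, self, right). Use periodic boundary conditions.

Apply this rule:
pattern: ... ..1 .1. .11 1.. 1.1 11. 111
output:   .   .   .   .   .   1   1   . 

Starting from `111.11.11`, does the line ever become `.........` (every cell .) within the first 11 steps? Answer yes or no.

..11.11..
...11.1..
....11...
.....1...
.........
all cells are . at step 5

yes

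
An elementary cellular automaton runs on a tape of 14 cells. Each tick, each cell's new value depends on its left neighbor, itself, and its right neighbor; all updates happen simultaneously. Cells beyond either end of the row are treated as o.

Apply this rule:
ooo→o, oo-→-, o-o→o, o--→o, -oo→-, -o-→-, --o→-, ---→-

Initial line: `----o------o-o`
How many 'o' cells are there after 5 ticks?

4

o----o------o-
-o----o------o
o-o----o------
-o-o----o-----
o-o-o----o----
count of o: 4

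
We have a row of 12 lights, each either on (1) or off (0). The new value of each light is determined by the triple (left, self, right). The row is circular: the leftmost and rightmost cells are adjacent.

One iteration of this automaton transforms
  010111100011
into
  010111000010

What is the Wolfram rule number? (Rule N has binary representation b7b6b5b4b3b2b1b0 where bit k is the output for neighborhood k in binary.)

140

position 4: 111 → 1  (bit 7 = 1)
position 6: 110 → 0  (bit 6 = 0)
position 0: 101 → 0  (bit 5 = 0)
position 7: 100 → 0  (bit 4 = 0)
position 3: 011 → 1  (bit 3 = 1)
position 1: 010 → 1  (bit 2 = 1)
position 9: 001 → 0  (bit 1 = 0)
position 8: 000 → 0  (bit 0 = 0)
bits b7..b0 = 10001100 = 140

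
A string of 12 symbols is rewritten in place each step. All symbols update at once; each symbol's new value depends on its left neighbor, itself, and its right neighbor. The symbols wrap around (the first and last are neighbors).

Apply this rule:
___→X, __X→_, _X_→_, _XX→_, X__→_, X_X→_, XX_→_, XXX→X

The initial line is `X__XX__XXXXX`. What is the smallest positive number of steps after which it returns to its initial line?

4

step 1: ________XXXX
step 2: _XXXXXX__XX_
step 3: __XXXX______
step 4: X__XX__XXXXX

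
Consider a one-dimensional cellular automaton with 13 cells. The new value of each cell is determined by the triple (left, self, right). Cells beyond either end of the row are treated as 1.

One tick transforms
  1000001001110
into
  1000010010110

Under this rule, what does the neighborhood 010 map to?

0

At position 6 the neighborhood is 010; the next row has 0 there.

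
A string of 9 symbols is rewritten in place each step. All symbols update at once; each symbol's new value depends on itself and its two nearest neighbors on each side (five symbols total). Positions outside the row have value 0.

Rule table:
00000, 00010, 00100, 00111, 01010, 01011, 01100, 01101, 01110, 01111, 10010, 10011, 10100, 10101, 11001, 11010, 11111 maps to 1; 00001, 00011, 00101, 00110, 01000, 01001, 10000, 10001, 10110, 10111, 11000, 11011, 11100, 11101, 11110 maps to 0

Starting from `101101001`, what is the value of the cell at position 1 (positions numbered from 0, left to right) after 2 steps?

010111011
101010001
position 1 holds 0

0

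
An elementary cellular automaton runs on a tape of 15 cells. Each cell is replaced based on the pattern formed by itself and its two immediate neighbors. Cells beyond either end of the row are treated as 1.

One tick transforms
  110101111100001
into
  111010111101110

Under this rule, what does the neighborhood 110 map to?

At position 1 the neighborhood is 110; the next row has 1 there.

1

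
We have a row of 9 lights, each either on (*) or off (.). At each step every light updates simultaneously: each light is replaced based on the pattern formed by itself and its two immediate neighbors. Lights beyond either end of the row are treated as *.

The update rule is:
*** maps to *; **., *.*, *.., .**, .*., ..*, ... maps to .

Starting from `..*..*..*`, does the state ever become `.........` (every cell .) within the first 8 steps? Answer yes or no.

yes

step 1: .........
all cells are . at step 1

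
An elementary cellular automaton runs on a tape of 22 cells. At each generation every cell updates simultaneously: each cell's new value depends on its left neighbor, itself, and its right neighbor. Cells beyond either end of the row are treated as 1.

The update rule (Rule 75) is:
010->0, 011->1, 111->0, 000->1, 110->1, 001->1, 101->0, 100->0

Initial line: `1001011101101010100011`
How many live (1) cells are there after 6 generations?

13

generation 1: 1010010101100000001110
generation 2: 1000100001101111111010
generation 3: 1011001111101000001000
generation 4: 1011011000100011110011
generation 5: 1011011011001110010110
generation 6: 1011011011011010100110
count of 1: 13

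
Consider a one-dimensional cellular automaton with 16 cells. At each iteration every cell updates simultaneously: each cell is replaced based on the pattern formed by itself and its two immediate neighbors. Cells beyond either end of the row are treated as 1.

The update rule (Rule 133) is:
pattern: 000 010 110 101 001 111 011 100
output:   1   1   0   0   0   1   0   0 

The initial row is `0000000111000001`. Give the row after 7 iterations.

0101001010101010

0111110010011100
0011100010001000
0001001010101010
0101001010101010
0101001010101010  (fixed point — unchanged through iteration 7)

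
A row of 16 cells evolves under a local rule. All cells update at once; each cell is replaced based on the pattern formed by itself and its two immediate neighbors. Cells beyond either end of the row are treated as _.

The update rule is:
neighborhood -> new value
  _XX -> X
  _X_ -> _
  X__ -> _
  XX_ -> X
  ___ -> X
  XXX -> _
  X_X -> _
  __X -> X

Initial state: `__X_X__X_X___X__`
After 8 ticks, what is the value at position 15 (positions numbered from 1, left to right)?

X

XX____X____XX__X
XX_XXX__XXXXX_X_
XX_X_X_XX___X___
XX_____XX_XX__XX
XX_XXXXXX_XX_XXX
XX_X____X_XX_X_X
XX___XXX__XX____
XX_XXX_X_XXX_XXX
position 15 holds X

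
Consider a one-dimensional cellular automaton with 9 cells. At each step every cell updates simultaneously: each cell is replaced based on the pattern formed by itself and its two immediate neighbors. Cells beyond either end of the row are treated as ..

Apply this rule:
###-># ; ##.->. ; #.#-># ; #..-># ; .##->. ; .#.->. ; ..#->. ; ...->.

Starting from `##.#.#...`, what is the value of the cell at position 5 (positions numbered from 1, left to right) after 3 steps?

..#.#.#..
...#.#.#.
....#.#.#
position 5 holds #

#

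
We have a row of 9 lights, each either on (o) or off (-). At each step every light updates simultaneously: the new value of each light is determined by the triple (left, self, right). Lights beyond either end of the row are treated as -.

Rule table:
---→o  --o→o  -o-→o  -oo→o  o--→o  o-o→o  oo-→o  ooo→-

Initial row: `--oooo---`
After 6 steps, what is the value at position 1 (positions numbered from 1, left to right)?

o

ooo--oooo
o-oooo--o
ooo--oooo  (repeats step 1; period 2)
step 6: o-oooo--o
position 1 holds o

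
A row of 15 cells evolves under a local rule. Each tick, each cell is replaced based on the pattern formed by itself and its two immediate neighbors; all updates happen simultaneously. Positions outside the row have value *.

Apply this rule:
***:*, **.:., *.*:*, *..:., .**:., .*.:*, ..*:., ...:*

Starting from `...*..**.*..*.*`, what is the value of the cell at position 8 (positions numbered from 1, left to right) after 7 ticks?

.

.*.*....**..**.
****.**.......*
***.*...*****..
**.**.*..***...
*.*..**...*..*.
.**.....*.*..**
*...***.***...*
position 8 holds .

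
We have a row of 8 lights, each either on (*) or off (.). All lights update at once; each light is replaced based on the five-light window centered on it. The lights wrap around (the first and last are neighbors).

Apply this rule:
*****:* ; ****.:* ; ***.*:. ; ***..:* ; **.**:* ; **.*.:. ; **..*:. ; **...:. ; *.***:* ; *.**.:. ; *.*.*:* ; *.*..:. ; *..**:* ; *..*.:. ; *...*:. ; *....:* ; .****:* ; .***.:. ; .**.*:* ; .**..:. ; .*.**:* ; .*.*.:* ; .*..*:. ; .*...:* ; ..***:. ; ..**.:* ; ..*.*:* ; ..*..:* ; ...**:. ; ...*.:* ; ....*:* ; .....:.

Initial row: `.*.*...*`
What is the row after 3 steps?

***.*.**
**..****
**.*.***

**.*.***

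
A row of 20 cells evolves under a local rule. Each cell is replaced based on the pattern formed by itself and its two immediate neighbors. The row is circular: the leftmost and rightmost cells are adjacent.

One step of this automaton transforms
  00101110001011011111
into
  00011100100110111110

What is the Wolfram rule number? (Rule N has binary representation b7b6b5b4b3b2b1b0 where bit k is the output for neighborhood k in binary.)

position 5: 111 → 1  (bit 7 = 1)
position 6: 110 → 0  (bit 6 = 0)
position 3: 101 → 1  (bit 5 = 1)
position 0: 100 → 0  (bit 4 = 0)
position 4: 011 → 1  (bit 3 = 1)
position 2: 010 → 0  (bit 2 = 0)
position 1: 001 → 0  (bit 1 = 0)
position 8: 000 → 1  (bit 0 = 1)
bits b7..b0 = 10101001 = 169

169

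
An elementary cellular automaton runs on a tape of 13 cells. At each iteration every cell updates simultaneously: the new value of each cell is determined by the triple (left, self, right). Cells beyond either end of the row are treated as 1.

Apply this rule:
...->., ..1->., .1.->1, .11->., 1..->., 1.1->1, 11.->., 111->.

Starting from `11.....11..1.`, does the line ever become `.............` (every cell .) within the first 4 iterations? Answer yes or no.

yes

...........11
.............
all cells are . at iteration 2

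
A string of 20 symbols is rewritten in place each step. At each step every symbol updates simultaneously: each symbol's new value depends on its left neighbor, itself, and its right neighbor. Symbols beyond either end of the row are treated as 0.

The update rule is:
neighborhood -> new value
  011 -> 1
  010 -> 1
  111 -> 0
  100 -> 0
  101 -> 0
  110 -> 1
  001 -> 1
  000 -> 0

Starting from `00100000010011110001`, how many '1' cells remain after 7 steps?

12

step 1: 01100000110110010011
step 2: 11100001110110110111
step 3: 10100011010110110101
step 4: 10100111010110110101
step 5: 10101101010110110101
step 6: 10101101010110110101  (fixed point — unchanged through step 7)
count of 1: 12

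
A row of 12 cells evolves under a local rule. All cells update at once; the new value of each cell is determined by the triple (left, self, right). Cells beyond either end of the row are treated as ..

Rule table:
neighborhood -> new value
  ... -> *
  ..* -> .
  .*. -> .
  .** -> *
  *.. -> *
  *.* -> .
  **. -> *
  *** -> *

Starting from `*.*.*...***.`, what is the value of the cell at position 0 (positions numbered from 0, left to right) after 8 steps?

*

.....**.****
****.**.****
****.**.****  (fixed point — unchanged through step 8)
position 0 holds *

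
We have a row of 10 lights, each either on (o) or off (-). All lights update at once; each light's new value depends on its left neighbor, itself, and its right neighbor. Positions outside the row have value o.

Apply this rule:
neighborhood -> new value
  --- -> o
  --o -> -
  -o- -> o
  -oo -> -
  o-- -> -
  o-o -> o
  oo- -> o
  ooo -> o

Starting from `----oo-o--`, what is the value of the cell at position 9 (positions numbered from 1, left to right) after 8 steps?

step 1: -oo--ooo--
step 2: o-o---oo--
step 3: ooo-o--o--
step 4: ooooo--o--
step 5: ooooo--o--  (fixed point — unchanged through step 8)
position 9 holds -

-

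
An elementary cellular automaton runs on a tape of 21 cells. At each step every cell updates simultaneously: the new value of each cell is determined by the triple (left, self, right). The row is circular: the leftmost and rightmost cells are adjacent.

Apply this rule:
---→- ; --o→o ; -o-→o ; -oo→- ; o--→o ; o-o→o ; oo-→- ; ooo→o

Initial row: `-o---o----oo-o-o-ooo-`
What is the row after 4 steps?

oo-ooo-o-o-oooooooooo

ooo-ooo--o--ooooo-o-o
oo-o-o-ooooo-ooo-ooo-
--ooooo-ooo-o-o-o-o-o
oo-ooo-o-o-oooooooooo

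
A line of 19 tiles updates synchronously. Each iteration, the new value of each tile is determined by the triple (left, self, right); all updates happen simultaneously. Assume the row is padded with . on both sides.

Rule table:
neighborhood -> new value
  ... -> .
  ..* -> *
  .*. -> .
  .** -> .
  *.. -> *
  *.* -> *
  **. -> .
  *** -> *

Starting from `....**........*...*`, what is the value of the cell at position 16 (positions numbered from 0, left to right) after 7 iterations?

.

iteration 1: ...*..*......*.*.*.
iteration 2: ..*.**.*....*.*.*.*
iteration 3: .*.*..*.*..*.*.*.*.
iteration 4: *.*.**.*.**.*.*.*.*
iteration 5: .*.*..*.*..*.*.*.*.  (repeats iteration 3; period 2)
iteration 7: .*.*..*.*..*.*.*.*.
position 16 holds .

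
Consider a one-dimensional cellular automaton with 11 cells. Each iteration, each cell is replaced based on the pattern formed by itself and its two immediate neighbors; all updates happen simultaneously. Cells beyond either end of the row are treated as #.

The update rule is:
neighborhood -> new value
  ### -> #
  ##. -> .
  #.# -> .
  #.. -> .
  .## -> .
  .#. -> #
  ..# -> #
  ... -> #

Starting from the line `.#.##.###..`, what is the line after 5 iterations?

.#.....#..#
.#.#####.#.
.#..###..#.
.#.#.#..##.
.#.#.#.#...

.#.#.#.#...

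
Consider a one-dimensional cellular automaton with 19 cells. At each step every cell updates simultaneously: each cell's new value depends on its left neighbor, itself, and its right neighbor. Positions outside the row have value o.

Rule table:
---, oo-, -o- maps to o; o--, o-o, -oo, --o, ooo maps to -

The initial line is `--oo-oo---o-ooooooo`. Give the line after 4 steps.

---o--o-o-o--------
-o-o--o-o-o-oooooo-
-o-o--o-o-o------o-
-o-o--o-o-o-oooo-o-

-o-o--o-o-o-oooo-o-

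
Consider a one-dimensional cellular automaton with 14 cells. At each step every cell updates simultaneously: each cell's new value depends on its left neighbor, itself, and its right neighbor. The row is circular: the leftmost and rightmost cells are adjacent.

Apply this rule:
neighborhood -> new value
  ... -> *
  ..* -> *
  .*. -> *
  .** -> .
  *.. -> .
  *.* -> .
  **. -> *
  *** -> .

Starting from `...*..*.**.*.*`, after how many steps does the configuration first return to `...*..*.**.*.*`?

2

step 1: .***.**..*.*.*
step 2: ...*..*.**.*.*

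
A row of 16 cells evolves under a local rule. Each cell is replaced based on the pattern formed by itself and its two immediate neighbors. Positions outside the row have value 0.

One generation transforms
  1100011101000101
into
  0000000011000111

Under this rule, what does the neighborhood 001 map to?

0

At position 4 the neighborhood is 001; the next row has 0 there.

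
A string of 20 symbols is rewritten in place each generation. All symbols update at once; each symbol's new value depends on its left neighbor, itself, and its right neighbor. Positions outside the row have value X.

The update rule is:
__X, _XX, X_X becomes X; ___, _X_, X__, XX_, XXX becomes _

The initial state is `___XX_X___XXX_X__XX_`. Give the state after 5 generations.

generation 1: __XX_X___XX__X__XX_X
generation 2: _XX_X___XX__X__XX_XX
generation 3: XX_X___XX__X__XX_XX_
generation 4: __X___XX__X__XX_XX_X
generation 5: _X___XX__X__XX_XX_XX

_X___XX__X__XX_XX_XX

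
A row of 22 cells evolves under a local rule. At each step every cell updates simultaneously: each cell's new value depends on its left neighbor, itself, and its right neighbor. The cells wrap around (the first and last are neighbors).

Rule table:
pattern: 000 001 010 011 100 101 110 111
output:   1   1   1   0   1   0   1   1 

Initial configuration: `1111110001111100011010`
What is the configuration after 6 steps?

1011101111111001111011

step 1: 0111111110111111101010
step 2: 1011111110011111101011
step 3: 1001111111101111101001
step 4: 1110111111100111101110
step 5: 0110011111111011100110
step 6: 1011101111111001111011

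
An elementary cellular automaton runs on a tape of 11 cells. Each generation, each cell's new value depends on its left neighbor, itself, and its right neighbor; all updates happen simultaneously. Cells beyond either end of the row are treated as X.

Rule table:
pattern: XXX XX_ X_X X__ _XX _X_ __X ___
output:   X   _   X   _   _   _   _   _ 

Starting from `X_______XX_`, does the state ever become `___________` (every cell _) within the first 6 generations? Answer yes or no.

generation 1: __________X
generation 2: ___________
all cells are _ at generation 2

yes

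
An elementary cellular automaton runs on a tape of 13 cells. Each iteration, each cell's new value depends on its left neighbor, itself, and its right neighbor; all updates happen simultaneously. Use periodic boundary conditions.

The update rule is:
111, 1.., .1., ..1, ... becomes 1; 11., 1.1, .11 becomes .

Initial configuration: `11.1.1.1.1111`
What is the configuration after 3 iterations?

iteration 1: 1..1.1.1..111
iteration 2: .111.1.111.11
iteration 3: ..1..1..1....

..1..1..1....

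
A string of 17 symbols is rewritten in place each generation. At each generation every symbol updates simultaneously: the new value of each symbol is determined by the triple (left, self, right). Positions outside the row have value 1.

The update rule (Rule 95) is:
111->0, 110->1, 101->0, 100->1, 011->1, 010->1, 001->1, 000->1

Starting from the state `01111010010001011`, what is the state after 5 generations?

01001011111111010

01001011111111010
01111010000001010
01001011111111010  (repeats generation 1; period 2)
generation 5: 01001011111111010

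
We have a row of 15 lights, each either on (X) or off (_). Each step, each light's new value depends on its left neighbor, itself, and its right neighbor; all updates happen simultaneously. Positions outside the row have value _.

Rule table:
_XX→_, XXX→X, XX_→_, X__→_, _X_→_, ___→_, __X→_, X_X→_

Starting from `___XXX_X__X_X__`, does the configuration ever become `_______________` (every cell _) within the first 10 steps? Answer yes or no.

____X__________
_______________
all cells are _ at step 2

yes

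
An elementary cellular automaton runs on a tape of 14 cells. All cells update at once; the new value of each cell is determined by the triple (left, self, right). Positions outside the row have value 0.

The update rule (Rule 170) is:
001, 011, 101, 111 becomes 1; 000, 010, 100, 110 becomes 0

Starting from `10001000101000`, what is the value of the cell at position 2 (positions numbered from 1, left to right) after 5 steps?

00010001010000
00100010100000
01000101000000
10001010000000
00010100000000
position 2 holds 0

0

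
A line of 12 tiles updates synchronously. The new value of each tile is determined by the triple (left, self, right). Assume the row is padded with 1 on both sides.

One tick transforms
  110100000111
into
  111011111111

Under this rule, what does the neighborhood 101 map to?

At position 2 the neighborhood is 101; the next row has 1 there.

1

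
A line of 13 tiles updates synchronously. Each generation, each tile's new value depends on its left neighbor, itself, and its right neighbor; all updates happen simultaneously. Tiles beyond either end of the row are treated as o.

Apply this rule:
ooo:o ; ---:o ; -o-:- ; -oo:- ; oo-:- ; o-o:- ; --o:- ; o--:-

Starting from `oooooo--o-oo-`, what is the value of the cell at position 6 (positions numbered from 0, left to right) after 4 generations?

-

generation 1: ooooo--------
generation 2: oooo--oooooo-
generation 3: ooo----oooo--
generation 4: oo--oo--oo---
position 6 holds -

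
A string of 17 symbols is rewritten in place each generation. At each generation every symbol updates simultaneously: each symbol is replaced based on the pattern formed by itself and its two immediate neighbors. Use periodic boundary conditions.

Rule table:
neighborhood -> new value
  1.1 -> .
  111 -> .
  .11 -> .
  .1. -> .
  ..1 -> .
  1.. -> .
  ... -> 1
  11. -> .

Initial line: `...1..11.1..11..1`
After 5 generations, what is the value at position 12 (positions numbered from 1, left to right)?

.

generation 1: .1...............
generation 2: ...11111111111111
generation 3: .1...............  (repeats generation 1; period 2)
generation 5: .1...............
position 12 holds .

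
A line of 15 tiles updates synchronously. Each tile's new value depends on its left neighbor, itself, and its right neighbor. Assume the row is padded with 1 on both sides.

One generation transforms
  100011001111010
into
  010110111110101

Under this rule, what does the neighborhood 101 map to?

1

At position 12 the neighborhood is 101; the next row has 1 there.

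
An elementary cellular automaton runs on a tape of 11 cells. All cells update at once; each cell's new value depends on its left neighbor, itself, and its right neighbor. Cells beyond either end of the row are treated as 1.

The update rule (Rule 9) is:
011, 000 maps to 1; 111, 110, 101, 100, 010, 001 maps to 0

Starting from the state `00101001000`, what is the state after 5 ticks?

00000000010
01111111000
01000000010
00011111000
01010000010

01010000010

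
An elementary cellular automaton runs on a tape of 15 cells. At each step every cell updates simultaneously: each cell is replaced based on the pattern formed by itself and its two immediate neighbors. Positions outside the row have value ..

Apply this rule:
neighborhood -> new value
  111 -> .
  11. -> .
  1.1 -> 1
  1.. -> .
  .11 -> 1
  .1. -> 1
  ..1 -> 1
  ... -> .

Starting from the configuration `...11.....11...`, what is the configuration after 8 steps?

step 1: ..11.....11....
step 2: .11.....11.....
step 3: 11.....11......
step 4: 1.....11.......
step 5: 1....11........
step 6: 1...11.........
step 7: 1..11..........
step 8: 1.11...........

1.11...........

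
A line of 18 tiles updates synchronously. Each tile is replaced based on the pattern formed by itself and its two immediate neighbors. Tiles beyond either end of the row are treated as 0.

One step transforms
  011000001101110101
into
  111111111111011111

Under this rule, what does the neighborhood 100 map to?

At position 3 the neighborhood is 100; the next row has 1 there.

1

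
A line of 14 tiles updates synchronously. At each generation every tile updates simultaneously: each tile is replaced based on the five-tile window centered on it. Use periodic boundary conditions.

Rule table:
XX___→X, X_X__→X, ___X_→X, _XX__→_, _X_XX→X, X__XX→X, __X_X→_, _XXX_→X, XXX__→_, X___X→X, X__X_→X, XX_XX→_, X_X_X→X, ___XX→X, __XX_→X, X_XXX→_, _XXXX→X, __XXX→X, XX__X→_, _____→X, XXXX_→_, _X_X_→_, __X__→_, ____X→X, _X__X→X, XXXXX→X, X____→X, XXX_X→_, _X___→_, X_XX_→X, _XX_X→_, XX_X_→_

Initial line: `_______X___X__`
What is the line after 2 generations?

XXXXX___XX__XX

generation 1: XXXXXXX__XX__X
generation 2: XXXXX___XX__XX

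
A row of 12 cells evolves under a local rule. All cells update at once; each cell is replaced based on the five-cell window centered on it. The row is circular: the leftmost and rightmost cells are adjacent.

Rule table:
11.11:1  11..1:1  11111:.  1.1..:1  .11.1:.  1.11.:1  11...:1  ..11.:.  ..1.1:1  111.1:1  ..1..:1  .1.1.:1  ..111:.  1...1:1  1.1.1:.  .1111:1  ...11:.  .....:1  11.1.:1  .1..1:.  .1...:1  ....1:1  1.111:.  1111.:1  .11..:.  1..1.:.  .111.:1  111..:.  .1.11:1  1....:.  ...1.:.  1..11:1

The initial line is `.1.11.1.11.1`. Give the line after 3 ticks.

1.11.1.11.1.
.11.1.11.1.1
11.1.11.1.1.

11.1.11.1.1.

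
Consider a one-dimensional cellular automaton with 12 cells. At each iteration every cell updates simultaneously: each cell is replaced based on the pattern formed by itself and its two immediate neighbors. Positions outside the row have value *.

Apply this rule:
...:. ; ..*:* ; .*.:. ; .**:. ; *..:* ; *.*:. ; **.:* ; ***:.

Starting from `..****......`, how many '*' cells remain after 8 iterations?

6

**...**....*
.**.*.**..*.
..*....***..
**.*..*..***
.*..**.**...
..**.*..**.*
**.*..**.*..
.*..**.*..**
count of *: 6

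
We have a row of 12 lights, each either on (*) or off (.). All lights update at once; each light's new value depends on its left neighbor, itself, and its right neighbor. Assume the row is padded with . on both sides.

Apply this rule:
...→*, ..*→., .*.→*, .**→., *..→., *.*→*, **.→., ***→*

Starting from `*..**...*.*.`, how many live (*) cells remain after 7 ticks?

tick 1: *.....*.***.
tick 2: *.***.**.*..
tick 3: **.*.*..**.*
tick 4: ..****....**
tick 5: *..**..**...
tick 6: *.........**
tick 7: *.*******...
count of *: 8

8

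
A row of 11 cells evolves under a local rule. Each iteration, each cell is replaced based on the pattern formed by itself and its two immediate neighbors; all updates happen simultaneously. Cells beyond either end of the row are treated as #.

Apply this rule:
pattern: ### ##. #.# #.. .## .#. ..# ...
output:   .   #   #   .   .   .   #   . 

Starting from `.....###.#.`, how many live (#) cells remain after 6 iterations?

5

....#..##.#
...#..#.##.
..#..#.#.##
.#..#.#.#..
#..#.#.#..#
#.#.#.#..#.
count of #: 5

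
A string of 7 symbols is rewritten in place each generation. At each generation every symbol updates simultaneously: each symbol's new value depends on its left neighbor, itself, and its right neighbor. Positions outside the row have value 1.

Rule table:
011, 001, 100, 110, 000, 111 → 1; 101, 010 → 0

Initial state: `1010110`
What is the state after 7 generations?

generation 1: 1000110
generation 2: 1111110
generation 3: 1111110  (fixed point — unchanged through generation 7)

1111110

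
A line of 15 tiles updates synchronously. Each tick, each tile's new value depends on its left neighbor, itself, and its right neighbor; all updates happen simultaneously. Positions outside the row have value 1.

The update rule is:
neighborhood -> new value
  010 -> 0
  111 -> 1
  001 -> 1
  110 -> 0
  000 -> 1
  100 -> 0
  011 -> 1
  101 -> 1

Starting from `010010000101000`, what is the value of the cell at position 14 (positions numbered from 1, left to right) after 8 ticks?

1

100100111010011
001001110100111
010011101001111
100111010011111
001110100111111
011101001111111
111010011111111
110100111111111
position 14 holds 1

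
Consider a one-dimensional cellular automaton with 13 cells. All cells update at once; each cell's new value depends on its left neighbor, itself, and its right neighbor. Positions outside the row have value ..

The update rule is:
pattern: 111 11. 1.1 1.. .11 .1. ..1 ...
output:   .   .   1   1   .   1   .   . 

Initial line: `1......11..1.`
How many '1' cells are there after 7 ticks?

tick 1: 11.......1.11
tick 2: ..1......11..
tick 3: ..11.......1.
tick 4: ....1......11
tick 5: ....11.......
tick 6: ......1......
tick 7: ......11.....
count of 1: 2

2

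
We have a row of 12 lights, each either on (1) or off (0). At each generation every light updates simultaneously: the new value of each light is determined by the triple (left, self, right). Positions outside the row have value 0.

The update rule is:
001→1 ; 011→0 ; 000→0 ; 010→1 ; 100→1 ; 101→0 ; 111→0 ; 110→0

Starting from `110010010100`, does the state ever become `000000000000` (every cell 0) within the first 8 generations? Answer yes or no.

yes

generation 1: 001111110110
generation 2: 010000000001
generation 3: 111000000011
generation 4: 000100000100
generation 5: 001110001110
generation 6: 010001010001
generation 7: 111011011011
generation 8: 000000000000
all cells are 0 at generation 8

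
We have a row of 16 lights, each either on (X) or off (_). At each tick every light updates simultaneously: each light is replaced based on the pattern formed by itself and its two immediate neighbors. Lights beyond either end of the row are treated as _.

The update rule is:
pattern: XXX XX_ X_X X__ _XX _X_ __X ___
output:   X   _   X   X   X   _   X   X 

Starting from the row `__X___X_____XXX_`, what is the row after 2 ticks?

tick 1: XX_XXX_XXXXXXX_X
tick 2: X_XXX_XXXXXXX_X_

X_XXX_XXXXXXX_X_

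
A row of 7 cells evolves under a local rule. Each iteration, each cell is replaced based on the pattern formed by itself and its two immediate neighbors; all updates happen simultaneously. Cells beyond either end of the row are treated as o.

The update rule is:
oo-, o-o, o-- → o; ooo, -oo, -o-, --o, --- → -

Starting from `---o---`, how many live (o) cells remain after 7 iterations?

iteration 1: o---o--
iteration 2: oo---o-
iteration 3: -oo---o
iteration 4: o-oo---
iteration 5: oo-oo--
iteration 6: -oo-oo-
iteration 7: o-oo-oo
count of o: 5

5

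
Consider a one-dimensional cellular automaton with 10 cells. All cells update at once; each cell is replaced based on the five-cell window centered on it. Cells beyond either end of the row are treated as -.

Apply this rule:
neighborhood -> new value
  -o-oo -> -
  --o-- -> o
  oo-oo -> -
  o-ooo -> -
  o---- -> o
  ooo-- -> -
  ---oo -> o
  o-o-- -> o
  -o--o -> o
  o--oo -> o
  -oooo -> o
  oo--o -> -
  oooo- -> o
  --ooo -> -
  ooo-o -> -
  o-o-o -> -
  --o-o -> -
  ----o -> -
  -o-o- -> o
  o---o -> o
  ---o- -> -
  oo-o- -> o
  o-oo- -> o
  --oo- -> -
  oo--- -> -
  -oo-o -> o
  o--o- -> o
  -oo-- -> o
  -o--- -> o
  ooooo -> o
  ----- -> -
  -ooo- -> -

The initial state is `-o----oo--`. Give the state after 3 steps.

ooo--o--oo

step 1: -ooo-o-o-o
step 2: o---o-o-oo
step 3: ooo--o--oo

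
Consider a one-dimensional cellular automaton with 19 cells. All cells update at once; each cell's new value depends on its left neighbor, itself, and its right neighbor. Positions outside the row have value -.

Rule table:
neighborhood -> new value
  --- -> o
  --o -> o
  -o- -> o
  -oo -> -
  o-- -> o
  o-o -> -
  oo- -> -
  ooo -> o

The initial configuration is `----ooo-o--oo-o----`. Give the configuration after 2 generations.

generation 1: oooo-o--ooo---ooooo
generation 2: -oo--ooo-o-ooo-ooo-

-oo--ooo-o-ooo-ooo-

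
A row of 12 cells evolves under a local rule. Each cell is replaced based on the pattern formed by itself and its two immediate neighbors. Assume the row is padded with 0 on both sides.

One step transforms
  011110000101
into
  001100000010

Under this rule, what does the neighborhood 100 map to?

At position 5 the neighborhood is 100; the next row has 0 there.

0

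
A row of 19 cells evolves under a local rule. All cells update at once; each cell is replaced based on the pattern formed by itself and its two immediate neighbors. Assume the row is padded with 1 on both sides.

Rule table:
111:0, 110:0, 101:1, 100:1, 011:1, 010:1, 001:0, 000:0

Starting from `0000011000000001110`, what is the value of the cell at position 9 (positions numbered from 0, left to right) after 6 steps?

1

step 1: 1000010100000001001
step 2: 0100011110000001101
step 3: 1110010001000001011
step 4: 0001011001100001110
step 5: 1001110101010001001
step 6: 0101001111111001101
position 9 holds 1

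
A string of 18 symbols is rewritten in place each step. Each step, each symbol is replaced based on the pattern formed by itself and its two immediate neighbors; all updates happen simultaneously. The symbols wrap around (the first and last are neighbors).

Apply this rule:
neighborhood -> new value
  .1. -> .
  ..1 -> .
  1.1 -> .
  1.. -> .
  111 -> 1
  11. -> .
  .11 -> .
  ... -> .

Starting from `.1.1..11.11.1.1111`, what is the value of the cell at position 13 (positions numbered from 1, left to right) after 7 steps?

...............11.
..................
..................  (fixed point — unchanged through step 7)
position 13 holds .

.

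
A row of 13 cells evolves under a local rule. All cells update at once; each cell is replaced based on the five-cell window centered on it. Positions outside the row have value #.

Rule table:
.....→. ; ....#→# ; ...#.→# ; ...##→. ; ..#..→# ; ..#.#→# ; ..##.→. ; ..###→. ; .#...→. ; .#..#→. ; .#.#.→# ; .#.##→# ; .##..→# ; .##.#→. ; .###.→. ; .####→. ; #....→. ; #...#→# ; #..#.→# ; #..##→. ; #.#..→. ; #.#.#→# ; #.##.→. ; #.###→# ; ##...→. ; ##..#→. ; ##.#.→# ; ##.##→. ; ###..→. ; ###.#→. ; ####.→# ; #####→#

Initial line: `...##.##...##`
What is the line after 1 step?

.#.....#.#...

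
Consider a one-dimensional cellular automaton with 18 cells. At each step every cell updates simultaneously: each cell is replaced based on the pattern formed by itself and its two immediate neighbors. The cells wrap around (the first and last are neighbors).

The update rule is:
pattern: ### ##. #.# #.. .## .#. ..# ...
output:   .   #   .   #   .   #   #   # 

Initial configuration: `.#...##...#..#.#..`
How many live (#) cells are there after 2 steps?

2

#####.########.###
....#........#....
count of #: 2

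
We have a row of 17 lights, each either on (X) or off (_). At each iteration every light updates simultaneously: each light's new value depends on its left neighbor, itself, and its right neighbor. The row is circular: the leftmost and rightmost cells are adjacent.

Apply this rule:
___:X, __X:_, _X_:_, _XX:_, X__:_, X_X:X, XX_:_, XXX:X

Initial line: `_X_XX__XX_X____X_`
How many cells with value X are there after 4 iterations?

3

iteration 1: __X______X__XX___
iteration 2: X___XXXX_______XX
iteration 3: __X__XX__XXXXX__X
iteration 4: __________XXX____
count of X: 3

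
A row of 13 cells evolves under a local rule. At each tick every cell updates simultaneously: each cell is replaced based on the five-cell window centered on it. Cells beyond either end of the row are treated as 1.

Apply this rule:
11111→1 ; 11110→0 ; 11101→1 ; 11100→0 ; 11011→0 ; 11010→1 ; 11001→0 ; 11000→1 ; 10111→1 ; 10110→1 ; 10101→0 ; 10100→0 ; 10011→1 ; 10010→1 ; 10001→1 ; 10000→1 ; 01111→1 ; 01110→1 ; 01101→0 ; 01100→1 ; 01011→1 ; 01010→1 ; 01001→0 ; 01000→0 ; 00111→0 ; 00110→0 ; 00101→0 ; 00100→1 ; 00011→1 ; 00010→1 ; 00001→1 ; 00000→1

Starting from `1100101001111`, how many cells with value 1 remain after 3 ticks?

tick 1: 0001010010111
tick 2: 1110100101111
tick 3: 1011001011111
count of 1: 9

9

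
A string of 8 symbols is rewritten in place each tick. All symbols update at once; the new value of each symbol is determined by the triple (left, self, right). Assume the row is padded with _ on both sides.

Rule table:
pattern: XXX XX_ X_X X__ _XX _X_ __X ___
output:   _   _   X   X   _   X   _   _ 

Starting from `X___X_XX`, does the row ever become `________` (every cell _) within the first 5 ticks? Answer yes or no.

XX__XX__
__X___X_
__XX__XX
____X___
____XX__
tick 5 is ____XX__, still not uniform _

no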